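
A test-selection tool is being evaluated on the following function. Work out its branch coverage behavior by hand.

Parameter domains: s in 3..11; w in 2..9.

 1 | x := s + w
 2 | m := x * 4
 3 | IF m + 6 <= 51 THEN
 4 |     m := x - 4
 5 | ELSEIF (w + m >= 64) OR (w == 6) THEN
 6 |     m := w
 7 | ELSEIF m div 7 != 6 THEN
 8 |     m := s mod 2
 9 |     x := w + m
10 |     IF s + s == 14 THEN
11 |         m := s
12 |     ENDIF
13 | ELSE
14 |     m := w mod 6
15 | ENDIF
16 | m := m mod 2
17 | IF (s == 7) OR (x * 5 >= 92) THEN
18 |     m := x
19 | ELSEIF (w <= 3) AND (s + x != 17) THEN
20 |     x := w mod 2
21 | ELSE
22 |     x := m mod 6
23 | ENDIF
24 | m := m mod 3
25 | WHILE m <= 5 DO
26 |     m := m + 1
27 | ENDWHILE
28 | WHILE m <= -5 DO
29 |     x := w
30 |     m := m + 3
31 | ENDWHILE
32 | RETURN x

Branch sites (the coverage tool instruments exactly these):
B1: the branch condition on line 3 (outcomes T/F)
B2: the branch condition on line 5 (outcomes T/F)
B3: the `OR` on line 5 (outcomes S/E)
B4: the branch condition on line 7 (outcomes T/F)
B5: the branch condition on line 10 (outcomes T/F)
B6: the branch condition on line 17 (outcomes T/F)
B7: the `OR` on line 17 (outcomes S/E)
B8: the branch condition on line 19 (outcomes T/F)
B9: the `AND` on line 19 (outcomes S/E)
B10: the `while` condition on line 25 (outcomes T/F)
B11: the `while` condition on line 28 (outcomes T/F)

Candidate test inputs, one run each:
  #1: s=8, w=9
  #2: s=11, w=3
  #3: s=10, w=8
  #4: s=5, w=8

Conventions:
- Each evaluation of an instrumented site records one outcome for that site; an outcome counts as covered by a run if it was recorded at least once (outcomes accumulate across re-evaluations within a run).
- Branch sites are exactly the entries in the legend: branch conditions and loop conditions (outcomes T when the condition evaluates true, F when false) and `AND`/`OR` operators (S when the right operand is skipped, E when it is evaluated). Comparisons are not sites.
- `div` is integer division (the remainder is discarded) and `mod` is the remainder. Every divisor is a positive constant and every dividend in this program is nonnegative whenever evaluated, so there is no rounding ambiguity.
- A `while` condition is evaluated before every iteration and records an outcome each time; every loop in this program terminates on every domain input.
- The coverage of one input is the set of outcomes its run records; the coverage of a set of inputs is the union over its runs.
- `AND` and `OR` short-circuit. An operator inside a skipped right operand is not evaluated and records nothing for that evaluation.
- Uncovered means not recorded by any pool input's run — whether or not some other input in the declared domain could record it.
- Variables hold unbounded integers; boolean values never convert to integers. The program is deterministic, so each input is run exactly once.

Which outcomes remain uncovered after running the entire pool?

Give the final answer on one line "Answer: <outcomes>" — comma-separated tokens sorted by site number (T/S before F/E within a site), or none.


input #1, s=8, w=9: events B1->F, B3->S, B2->T, B7->E, B6->F, B9->S, B8->F, B10->T, B10->T, B10->T, B10->T, B10->T, B10->F, B11->F; outcomes B1=F, B2=T, B3=S, B6=F, B7=E, B8=F, B9=S, B10=T, B10=F, B11=F
input #2, s=11, w=3: events B1->F, B3->E, B2->F, B4->T, B5->F, B7->E, B6->F, B9->E, B8->T, B10->T, B10->T, B10->T, B10->T, B10->T, ...; outcomes B1=F, B2=F, B3=E, B4=T, B5=F, B6=F, B7=E, B8=T, B9=E, B10=T, B10=F, B11=F
input #3, s=10, w=8: events B1->F, B3->S, B2->T, B7->E, B6->F, B9->S, B8->F, B10->T, B10->T, B10->T, B10->T, B10->T, B10->T, B10->F, ...; outcomes B1=F, B2=T, B3=S, B6=F, B7=E, B8=F, B9=S, B10=T, B10=F, B11=F
input #4, s=5, w=8: events B1->F, B3->E, B2->F, B4->T, B5->F, B7->E, B6->F, B9->S, B8->F, B10->T, B10->T, B10->T, B10->T, B10->T, ...; outcomes B1=F, B2=F, B3=E, B4=T, B5=F, B6=F, B7=E, B8=F, B9=S, B10=T, B10=F, B11=F
union over the pool: B1=F, B2=T, B2=F, B3=S, B3=E, B4=T, B5=F, B6=F, B7=E, B8=T, B8=F, B9=S, B9=E, B10=T, B10=F, B11=F
uncovered (6 of 22): B1=T, B4=F, B5=T, B6=T, B7=S, B11=T
Answer: B1=T, B4=F, B5=T, B6=T, B7=S, B11=T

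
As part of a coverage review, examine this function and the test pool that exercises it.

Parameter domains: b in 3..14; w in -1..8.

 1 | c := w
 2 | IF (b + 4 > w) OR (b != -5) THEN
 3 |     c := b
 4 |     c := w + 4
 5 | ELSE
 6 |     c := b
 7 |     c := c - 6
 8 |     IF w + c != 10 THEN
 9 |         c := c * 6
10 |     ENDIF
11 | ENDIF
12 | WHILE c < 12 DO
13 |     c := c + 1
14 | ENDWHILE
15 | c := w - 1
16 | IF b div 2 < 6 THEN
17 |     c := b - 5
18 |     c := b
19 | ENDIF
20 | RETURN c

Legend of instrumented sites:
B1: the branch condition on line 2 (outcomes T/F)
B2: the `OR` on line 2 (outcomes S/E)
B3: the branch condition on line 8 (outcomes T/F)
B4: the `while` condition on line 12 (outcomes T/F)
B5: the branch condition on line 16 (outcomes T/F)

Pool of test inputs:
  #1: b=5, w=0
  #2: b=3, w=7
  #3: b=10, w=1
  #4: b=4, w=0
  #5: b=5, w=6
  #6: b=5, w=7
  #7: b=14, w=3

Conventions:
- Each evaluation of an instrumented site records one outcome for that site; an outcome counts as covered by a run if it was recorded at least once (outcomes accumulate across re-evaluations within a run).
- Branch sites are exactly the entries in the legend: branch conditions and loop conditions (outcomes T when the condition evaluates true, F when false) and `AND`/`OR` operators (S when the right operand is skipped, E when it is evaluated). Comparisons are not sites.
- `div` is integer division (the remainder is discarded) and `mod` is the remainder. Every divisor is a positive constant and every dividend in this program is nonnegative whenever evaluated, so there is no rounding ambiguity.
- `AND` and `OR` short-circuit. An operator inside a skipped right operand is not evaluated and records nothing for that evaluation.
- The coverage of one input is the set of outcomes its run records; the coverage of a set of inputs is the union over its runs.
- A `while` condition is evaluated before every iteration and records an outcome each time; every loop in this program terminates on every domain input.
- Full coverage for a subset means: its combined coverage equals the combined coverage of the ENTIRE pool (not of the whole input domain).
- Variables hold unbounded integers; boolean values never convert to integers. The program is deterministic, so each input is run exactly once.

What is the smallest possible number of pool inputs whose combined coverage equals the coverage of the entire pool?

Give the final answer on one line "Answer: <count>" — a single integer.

input #1 (b=5, w=0): events B2->S, B1->T, B4->T, B4->T, B4->T, B4->T, B4->T, B4->T, B4->T, B4->T, B4->F, B5->T; covers B1=T, B2=S, B4=T, B4=F, B5=T
input #2 (b=3, w=7): events B2->E, B1->T, B4->T, B4->F, B5->T; covers B1=T, B2=E, B4=T, B4=F, B5=T
input #3 (b=10, w=1): events B2->S, B1->T, B4->T, B4->T, B4->T, B4->T, B4->T, B4->T, B4->T, B4->F, B5->T; covers B1=T, B2=S, B4=T, B4=F, B5=T
input #4 (b=4, w=0): events B2->S, B1->T, B4->T, B4->T, B4->T, B4->T, B4->T, B4->T, B4->T, B4->T, B4->F, B5->T; covers B1=T, B2=S, B4=T, B4=F, B5=T
input #5 (b=5, w=6): events B2->S, B1->T, B4->T, B4->T, B4->F, B5->T; covers B1=T, B2=S, B4=T, B4=F, B5=T
input #6 (b=5, w=7): events B2->S, B1->T, B4->T, B4->F, B5->T; covers B1=T, B2=S, B4=T, B4=F, B5=T
input #7 (b=14, w=3): events B2->S, B1->T, B4->T, B4->T, B4->T, B4->T, B4->T, B4->F, B5->F; covers B1=T, B2=S, B4=T, B4=F, B5=F
together the pool reaches 7 outcomes: B1=T, B2=S, B2=E, B4=T, B4=F, B5=T, B5=F
no size-1 subset reaches all 7 outcomes (best union: 5/7)
size 2: inputs {2, 7} cover all 7 outcomes, and no lexicographically smaller subset of this size does

Answer: 2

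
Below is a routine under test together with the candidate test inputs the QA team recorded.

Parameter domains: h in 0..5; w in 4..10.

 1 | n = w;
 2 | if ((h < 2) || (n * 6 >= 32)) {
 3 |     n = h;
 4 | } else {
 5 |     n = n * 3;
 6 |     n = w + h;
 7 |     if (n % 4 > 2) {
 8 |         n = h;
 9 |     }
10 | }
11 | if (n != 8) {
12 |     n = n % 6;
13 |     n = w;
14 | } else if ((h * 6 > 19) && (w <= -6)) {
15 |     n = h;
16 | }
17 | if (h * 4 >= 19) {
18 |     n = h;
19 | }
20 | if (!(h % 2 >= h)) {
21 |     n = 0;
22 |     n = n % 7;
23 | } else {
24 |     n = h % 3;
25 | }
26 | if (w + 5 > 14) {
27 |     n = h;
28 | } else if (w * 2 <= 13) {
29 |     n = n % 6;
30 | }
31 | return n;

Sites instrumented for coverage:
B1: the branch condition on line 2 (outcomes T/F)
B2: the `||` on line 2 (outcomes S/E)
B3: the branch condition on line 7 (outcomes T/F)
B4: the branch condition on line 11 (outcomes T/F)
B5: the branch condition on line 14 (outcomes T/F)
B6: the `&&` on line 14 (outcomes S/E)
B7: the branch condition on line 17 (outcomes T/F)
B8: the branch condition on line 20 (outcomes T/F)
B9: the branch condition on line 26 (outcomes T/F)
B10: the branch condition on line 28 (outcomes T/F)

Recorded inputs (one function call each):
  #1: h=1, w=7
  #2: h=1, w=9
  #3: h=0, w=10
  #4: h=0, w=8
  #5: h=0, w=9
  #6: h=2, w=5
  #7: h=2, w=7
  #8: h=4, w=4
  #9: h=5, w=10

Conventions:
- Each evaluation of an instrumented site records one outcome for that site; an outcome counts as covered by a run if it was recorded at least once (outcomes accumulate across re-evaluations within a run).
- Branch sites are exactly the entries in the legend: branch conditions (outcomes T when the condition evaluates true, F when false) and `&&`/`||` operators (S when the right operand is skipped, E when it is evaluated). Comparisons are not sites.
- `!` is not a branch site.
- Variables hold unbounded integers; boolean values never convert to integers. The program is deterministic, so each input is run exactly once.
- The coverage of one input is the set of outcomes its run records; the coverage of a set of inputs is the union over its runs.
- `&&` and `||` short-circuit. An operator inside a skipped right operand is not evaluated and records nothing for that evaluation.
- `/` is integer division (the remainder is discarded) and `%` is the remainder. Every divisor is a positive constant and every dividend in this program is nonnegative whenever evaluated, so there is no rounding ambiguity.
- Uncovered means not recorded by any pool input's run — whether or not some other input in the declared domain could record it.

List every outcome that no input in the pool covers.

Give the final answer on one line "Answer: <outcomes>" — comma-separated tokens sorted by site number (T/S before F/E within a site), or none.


#1 (h=1, w=7) -> covered: B1=T, B2=S, B4=T, B7=F, B8=F, B9=F, B10=F
#2 (h=1, w=9) -> covered: B1=T, B2=S, B4=T, B7=F, B8=F, B9=F, B10=F
#3 (h=0, w=10) -> covered: B1=T, B2=S, B4=T, B7=F, B8=F, B9=T
#4 (h=0, w=8) -> covered: B1=T, B2=S, B4=T, B7=F, B8=F, B9=F, B10=F
#5 (h=0, w=9) -> covered: B1=T, B2=S, B4=T, B7=F, B8=F, B9=F, B10=F
#6 (h=2, w=5) -> covered: B1=F, B2=E, B3=T, B4=T, B7=F, B8=T, B9=F, B10=T
#7 (h=2, w=7) -> covered: B1=T, B2=E, B4=T, B7=F, B8=T, B9=F, B10=F
#8 (h=4, w=4) -> covered: B1=F, B2=E, B3=F, B4=F, B5=F, B6=E, B7=F, B8=T, B9=F, B10=T
#9 (h=5, w=10) -> covered: B1=T, B2=E, B4=T, B7=T, B8=T, B9=T
union over the pool: B1=T, B1=F, B2=S, B2=E, B3=T, B3=F, B4=T, B4=F, B5=F, B6=E, B7=T, B7=F, B8=T, B8=F, B9=T, B9=F, B10=T, B10=F
uncovered (2 of 20): B5=T, B6=S
Answer: B5=T, B6=S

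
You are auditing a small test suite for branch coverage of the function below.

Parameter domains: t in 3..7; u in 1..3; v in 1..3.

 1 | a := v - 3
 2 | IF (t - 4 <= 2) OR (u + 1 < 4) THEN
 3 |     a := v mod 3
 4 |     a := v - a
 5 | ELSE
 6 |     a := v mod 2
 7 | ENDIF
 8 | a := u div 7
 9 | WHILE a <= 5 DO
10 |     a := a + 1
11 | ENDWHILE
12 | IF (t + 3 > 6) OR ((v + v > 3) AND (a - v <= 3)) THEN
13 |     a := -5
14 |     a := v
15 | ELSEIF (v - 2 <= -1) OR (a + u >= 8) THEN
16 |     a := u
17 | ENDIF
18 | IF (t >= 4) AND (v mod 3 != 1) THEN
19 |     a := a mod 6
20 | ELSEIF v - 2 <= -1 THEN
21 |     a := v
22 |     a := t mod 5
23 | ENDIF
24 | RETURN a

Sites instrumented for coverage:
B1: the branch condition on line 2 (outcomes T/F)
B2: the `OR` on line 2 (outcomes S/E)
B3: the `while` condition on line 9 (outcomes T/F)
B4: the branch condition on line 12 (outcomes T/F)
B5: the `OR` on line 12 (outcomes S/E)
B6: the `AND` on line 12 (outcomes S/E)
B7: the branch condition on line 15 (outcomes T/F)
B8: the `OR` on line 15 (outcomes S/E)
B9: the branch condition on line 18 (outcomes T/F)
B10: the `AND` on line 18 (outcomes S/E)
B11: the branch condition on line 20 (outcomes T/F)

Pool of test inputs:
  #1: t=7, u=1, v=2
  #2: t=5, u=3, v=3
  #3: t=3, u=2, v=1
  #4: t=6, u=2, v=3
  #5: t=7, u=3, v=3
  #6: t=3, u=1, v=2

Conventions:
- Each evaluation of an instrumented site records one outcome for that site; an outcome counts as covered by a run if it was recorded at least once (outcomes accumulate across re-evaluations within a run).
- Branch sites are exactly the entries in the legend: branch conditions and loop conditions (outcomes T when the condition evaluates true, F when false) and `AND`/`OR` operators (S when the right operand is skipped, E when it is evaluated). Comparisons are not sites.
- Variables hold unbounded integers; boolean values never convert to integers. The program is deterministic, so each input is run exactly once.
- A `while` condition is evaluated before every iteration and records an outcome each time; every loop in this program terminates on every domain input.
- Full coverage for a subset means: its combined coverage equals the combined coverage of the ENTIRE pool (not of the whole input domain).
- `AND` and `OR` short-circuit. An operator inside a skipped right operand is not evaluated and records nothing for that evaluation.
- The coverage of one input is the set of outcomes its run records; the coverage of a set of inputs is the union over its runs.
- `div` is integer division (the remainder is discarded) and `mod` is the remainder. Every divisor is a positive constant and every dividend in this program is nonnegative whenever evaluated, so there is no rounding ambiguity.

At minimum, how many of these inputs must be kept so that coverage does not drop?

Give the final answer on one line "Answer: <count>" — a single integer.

run #1 (t=7, u=1, v=2) records B1=T, B2=E, B3=T, B3=F, B4=T, B5=S, B9=T, B10=E
run #2 (t=5, u=3, v=3) records B1=T, B2=S, B3=T, B3=F, B4=T, B5=S, B9=T, B10=E
run #3 (t=3, u=2, v=1) records B1=T, B2=S, B3=T, B3=F, B4=F, B5=E, B6=S, B7=T, B8=S, B9=F, B10=S, B11=T
run #4 (t=6, u=2, v=3) records B1=T, B2=S, B3=T, B3=F, B4=T, B5=S, B9=T, B10=E
run #5 (t=7, u=3, v=3) records B1=F, B2=E, B3=T, B3=F, B4=T, B5=S, B9=T, B10=E
run #6 (t=3, u=1, v=2) records B1=T, B2=S, B3=T, B3=F, B4=F, B5=E, B6=E, B7=F, B8=E, B9=F, B10=S, B11=F
union over all inputs: B1=T, B1=F, B2=S, B2=E, B3=T, B3=F, B4=T, B4=F, B5=S, B5=E, B6=S, B6=E, B7=T, B7=F, B8=S, B8=E, B9=T, B9=F, B10=S, B10=E, B11=T, B11=F (22 outcomes)
no size-1 subset reaches all 22 outcomes (best union: 12/22)
no size-2 subset reaches all 22 outcomes (best union: 18/22)
at size 3, {3, 5, 6} reaches all 22 outcomes; every lexicographically earlier size-3 subset fails

Answer: 3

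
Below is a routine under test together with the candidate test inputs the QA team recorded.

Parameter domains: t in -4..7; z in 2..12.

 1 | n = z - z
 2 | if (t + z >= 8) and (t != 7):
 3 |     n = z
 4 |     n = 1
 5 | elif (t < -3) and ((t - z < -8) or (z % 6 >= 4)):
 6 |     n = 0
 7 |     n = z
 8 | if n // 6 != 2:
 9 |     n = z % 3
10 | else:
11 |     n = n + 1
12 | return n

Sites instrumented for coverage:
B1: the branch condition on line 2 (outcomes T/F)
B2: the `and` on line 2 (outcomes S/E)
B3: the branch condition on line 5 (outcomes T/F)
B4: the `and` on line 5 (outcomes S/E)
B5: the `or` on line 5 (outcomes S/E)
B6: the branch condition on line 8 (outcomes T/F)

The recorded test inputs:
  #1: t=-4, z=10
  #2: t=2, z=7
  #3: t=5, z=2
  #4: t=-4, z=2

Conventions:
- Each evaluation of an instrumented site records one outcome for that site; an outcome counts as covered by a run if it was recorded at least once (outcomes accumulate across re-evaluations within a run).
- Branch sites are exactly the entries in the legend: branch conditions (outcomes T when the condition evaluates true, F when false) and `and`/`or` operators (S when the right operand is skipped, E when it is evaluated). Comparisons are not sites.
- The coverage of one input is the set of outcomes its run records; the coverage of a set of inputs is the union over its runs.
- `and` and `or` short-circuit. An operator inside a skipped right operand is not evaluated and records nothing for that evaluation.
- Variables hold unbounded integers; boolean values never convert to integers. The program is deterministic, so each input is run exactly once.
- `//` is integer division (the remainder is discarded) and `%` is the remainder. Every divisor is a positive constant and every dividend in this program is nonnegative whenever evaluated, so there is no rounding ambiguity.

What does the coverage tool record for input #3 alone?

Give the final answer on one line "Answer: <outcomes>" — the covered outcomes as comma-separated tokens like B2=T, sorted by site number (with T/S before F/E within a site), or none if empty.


Simulating input #3 (t=5, z=2) step by step:
  B2->S, B1->F, B4->S, B3->F, B6->T
distinct outcomes covered: B1=F, B2=S, B3=F, B4=S, B6=T
Answer: B1=F, B2=S, B3=F, B4=S, B6=T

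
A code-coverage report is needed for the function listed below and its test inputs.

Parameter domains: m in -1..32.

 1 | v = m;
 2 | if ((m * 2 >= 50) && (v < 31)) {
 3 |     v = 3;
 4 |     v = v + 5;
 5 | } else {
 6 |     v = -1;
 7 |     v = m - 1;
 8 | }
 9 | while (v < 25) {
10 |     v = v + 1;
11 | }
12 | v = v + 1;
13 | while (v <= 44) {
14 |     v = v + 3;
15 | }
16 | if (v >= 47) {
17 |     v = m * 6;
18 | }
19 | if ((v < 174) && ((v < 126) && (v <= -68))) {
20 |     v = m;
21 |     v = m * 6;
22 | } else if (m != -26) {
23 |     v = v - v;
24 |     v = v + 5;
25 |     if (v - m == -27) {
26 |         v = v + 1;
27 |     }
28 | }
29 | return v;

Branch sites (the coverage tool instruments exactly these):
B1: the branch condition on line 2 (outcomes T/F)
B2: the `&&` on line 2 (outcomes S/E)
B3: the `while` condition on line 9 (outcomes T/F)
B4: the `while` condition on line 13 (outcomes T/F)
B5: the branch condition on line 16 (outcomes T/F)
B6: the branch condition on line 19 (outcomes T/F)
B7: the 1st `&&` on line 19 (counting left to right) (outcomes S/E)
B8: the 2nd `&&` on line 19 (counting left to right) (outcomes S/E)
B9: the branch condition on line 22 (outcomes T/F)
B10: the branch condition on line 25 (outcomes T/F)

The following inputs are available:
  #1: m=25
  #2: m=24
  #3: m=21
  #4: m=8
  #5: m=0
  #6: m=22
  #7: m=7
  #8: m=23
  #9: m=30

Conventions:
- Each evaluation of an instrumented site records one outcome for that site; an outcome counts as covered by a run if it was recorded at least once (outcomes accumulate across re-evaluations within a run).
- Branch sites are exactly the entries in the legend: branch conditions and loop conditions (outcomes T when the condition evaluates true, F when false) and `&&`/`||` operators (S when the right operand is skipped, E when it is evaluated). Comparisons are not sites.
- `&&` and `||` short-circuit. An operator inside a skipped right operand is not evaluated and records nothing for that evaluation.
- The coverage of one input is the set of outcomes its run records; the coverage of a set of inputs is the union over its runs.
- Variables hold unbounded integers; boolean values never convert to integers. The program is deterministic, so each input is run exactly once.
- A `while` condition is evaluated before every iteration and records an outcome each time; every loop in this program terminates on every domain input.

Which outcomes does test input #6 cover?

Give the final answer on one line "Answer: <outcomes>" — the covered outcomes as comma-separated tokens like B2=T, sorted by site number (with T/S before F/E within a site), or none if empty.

Tracing the run of input #6 (m=22):
  B2->S, B1->F, B3->T, B3->T, B3->T, B3->T, B3->F, B4->T, B4->T, B4->T
  B4->T, B4->T, B4->T, B4->T, B4->F, B5->T, B7->E, B8->S, B6->F, B9->T
  B10->F
as a set, this run covers: B1=F, B2=S, B3=T, B3=F, B4=T, B4=F, B5=T, B6=F, B7=E, B8=S, B9=T, B10=F

Answer: B1=F, B2=S, B3=T, B3=F, B4=T, B4=F, B5=T, B6=F, B7=E, B8=S, B9=T, B10=F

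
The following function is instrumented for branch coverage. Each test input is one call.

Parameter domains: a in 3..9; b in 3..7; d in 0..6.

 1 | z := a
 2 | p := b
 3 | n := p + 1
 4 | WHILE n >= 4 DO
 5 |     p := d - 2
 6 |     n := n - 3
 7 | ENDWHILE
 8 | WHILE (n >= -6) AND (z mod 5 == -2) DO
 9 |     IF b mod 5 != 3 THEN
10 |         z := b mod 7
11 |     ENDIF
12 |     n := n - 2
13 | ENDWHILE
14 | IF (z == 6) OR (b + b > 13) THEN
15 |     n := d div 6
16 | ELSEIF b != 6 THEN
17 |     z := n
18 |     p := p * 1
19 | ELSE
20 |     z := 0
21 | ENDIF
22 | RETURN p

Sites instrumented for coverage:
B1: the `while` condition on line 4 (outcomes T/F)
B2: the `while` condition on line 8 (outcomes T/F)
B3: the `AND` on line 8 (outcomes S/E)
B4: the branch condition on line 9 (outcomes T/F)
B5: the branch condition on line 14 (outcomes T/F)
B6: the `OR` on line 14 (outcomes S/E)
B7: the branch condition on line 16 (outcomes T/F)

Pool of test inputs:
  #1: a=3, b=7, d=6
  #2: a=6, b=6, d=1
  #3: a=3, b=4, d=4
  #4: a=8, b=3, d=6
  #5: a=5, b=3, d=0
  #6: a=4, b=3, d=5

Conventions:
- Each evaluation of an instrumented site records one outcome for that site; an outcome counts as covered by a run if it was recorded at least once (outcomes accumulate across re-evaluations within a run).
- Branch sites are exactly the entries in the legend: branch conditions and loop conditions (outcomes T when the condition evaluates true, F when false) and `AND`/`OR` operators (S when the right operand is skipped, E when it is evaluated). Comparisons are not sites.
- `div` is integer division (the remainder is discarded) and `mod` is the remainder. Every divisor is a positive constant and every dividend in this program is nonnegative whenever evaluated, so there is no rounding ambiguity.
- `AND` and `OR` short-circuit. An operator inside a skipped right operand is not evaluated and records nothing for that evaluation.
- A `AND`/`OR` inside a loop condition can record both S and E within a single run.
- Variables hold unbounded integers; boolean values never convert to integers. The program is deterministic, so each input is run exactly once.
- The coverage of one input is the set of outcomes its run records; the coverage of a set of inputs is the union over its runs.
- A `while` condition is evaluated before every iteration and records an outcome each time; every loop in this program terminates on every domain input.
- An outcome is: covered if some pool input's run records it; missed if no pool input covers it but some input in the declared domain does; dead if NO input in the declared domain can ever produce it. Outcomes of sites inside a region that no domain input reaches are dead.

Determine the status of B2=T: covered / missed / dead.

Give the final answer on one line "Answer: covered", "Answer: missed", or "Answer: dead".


no pool input records B2=T
checking all 245 inputs in the declared domain: B2=T is never recorded -> dead
Answer: dead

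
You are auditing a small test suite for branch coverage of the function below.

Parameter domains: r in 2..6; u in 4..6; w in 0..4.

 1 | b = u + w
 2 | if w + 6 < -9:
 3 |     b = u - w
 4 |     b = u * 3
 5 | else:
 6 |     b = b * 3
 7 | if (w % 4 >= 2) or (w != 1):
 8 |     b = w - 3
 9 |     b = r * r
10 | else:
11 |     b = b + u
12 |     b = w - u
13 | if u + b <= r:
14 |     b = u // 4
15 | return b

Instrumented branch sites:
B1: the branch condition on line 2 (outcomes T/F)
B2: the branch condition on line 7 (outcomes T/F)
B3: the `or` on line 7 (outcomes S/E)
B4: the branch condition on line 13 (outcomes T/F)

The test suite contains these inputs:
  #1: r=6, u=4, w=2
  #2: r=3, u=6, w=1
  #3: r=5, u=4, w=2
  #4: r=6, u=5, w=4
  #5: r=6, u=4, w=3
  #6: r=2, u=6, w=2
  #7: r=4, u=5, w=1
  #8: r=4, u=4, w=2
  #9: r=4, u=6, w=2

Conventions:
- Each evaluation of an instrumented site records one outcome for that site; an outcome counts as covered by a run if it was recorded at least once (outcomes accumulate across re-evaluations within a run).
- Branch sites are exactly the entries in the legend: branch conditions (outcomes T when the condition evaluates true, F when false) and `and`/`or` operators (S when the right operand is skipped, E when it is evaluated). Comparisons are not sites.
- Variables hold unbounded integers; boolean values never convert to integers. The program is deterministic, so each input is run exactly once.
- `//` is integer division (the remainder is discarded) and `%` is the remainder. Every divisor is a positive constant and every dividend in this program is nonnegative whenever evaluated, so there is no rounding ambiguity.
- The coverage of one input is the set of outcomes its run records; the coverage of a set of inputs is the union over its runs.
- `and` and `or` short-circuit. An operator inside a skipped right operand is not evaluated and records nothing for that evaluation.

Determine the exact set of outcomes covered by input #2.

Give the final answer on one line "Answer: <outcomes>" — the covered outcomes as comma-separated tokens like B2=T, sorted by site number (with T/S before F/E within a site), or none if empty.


Event log for input #2 (r=3, u=6, w=1):
  B1->F, B3->E, B2->F, B4->T
deduplicating events, the covered set is: B1=F, B2=F, B3=E, B4=T
Answer: B1=F, B2=F, B3=E, B4=T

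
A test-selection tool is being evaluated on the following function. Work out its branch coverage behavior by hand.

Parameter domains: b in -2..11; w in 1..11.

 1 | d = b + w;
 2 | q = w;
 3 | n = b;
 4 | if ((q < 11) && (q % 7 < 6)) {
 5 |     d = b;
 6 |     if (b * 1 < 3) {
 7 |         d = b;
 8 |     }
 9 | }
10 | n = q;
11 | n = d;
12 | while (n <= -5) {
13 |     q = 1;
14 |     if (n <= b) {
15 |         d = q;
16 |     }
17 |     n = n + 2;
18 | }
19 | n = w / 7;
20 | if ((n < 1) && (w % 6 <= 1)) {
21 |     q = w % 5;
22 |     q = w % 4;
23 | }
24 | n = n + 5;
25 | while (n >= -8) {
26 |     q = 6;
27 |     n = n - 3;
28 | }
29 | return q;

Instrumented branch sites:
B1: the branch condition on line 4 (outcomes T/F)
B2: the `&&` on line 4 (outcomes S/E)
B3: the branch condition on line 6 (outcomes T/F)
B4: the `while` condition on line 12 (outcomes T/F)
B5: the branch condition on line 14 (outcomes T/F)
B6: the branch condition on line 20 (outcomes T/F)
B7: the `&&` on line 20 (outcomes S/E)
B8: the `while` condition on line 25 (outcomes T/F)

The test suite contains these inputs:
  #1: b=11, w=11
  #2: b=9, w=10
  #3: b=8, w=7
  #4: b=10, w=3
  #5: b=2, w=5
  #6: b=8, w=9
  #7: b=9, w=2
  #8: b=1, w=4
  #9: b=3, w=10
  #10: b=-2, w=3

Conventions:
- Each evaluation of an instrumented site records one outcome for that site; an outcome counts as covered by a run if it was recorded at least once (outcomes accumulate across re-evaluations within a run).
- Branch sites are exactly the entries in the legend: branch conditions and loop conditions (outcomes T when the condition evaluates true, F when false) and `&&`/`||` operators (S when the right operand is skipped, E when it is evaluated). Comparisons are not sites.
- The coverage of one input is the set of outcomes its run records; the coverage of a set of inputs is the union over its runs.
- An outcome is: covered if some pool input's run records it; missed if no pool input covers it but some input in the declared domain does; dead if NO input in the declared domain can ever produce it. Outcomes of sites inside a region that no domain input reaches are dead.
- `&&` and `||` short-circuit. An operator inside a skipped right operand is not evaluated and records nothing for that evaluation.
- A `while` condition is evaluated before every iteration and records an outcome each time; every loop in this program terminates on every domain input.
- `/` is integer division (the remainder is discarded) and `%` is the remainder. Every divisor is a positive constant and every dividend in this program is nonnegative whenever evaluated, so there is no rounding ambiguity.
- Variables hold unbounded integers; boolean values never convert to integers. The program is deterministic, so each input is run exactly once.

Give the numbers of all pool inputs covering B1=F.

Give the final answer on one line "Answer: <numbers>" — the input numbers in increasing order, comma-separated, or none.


input #1 (b=11, w=11): produces B1=F
input #2 (b=9, w=10): does not produce B1=F
input #3 (b=8, w=7): does not produce B1=F
input #4 (b=10, w=3): does not produce B1=F
input #5 (b=2, w=5): does not produce B1=F
input #6 (b=8, w=9): does not produce B1=F
input #7 (b=9, w=2): does not produce B1=F
input #8 (b=1, w=4): does not produce B1=F
input #9 (b=3, w=10): does not produce B1=F
input #10 (b=-2, w=3): does not produce B1=F
Answer: 1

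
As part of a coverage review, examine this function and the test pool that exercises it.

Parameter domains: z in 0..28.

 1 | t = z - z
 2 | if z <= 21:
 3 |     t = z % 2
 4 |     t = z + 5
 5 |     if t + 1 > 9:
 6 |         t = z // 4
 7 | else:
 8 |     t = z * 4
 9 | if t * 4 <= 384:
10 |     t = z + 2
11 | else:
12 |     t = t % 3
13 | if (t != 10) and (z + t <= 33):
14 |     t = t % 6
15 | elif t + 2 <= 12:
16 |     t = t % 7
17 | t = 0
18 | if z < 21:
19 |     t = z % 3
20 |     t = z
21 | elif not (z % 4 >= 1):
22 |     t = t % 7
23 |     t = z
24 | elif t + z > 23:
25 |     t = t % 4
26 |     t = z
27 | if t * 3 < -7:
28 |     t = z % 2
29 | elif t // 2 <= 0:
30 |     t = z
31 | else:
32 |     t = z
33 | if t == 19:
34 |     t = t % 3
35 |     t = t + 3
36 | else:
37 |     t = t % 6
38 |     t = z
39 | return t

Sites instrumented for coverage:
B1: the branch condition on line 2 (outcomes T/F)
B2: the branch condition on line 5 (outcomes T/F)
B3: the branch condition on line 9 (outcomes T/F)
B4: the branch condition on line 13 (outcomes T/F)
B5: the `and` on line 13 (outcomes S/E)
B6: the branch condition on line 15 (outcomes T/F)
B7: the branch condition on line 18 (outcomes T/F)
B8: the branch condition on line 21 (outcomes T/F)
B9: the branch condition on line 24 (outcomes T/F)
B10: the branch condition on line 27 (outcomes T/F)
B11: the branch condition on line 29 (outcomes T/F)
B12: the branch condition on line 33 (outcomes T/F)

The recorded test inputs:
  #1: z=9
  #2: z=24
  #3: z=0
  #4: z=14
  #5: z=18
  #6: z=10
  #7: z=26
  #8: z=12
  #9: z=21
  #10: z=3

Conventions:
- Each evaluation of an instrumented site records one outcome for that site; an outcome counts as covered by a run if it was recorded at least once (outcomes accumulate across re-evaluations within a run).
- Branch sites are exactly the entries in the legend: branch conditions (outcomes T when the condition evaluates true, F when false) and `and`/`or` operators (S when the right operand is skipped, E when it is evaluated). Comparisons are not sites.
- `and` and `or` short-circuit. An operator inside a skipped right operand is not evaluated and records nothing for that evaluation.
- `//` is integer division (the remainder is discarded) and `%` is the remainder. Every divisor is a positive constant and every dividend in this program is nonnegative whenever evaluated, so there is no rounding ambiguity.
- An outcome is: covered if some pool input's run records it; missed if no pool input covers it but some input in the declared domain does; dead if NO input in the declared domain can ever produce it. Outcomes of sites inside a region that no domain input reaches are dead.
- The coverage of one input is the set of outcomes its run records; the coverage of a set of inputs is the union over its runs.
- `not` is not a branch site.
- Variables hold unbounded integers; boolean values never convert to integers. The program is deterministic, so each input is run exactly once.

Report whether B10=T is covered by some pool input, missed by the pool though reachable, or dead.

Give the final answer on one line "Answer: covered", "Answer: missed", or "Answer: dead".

no pool input records B10=T
checking all 29 inputs in the declared domain: B10=T is never recorded -> dead

Answer: dead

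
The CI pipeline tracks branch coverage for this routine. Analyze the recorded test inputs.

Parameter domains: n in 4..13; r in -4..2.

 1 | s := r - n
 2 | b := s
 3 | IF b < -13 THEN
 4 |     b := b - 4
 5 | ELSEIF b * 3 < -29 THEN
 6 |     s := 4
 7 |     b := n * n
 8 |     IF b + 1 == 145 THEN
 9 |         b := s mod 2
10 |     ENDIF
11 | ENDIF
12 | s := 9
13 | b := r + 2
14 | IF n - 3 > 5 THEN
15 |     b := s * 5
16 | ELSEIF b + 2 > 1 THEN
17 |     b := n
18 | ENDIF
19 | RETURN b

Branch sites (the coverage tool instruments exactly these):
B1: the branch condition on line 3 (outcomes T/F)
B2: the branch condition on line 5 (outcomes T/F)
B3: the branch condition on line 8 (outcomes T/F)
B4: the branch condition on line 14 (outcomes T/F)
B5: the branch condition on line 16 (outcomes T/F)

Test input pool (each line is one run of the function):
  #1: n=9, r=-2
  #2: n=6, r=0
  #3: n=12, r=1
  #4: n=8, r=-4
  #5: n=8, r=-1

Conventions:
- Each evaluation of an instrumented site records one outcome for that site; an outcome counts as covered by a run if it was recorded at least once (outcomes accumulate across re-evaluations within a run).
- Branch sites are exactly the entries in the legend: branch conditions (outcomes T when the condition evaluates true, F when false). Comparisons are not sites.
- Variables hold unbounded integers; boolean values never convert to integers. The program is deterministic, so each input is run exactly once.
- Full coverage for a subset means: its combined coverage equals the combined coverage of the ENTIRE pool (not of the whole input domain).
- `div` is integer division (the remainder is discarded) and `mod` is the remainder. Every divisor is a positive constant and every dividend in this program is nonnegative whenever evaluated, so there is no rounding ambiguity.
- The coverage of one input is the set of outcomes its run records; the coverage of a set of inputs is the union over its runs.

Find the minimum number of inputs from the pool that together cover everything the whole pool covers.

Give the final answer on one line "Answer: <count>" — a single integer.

input #1 (n=9, r=-2): events B1->F, B2->T, B3->F, B4->T; covers B1=F, B2=T, B3=F, B4=T
input #2 (n=6, r=0): events B1->F, B2->F, B4->F, B5->T; covers B1=F, B2=F, B4=F, B5=T
input #3 (n=12, r=1): events B1->F, B2->T, B3->T, B4->T; covers B1=F, B2=T, B3=T, B4=T
input #4 (n=8, r=-4): events B1->F, B2->T, B3->F, B4->F, B5->F; covers B1=F, B2=T, B3=F, B4=F, B5=F
input #5 (n=8, r=-1): events B1->F, B2->F, B4->F, B5->T; covers B1=F, B2=F, B4=F, B5=T
the full pool covers 9 outcomes: B1=F, B2=T, B2=F, B3=T, B3=F, B4=T, B4=F, B5=T, B5=F
no size-1 subset reaches all 9 outcomes (best union: 5/9)
no size-2 subset reaches all 9 outcomes (best union: 7/9)
size 3: inputs {2, 3, 4} cover all 9 outcomes, and no lexicographically smaller subset of this size does

Answer: 3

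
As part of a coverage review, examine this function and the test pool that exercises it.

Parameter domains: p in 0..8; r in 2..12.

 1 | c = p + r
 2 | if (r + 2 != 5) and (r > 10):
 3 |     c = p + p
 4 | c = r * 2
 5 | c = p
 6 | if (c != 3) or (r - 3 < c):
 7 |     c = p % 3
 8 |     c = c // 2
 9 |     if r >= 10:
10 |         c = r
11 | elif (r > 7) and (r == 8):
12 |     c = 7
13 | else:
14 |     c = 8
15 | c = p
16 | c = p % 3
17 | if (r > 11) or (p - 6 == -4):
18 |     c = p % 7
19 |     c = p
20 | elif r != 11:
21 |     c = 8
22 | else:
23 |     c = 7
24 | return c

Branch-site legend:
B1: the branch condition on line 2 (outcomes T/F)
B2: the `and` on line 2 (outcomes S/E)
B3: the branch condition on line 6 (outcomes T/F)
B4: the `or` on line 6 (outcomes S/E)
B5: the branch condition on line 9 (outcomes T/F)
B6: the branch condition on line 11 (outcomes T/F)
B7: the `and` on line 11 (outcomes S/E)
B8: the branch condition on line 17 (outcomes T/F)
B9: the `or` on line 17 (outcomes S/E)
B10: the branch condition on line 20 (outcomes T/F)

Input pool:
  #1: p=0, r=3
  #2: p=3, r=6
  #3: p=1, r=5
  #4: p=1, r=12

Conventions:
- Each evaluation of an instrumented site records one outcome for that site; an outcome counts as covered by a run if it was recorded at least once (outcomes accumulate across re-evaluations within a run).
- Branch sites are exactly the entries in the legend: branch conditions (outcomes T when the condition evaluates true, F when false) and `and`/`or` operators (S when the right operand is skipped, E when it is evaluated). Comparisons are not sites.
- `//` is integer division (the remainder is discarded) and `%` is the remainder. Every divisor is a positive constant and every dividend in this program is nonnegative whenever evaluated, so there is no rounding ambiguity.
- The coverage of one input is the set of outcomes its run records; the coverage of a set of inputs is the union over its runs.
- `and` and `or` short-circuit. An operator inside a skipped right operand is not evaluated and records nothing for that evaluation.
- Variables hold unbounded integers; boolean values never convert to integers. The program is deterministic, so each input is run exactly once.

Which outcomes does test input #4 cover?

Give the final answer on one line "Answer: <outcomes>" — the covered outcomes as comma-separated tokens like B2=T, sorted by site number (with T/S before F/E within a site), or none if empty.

Tracing the run of input #4 (p=1, r=12):
  B2->E, B1->T, B4->S, B3->T, B5->T, B9->S, B8->T
collecting distinct outcomes: B1=T, B2=E, B3=T, B4=S, B5=T, B8=T, B9=S

Answer: B1=T, B2=E, B3=T, B4=S, B5=T, B8=T, B9=S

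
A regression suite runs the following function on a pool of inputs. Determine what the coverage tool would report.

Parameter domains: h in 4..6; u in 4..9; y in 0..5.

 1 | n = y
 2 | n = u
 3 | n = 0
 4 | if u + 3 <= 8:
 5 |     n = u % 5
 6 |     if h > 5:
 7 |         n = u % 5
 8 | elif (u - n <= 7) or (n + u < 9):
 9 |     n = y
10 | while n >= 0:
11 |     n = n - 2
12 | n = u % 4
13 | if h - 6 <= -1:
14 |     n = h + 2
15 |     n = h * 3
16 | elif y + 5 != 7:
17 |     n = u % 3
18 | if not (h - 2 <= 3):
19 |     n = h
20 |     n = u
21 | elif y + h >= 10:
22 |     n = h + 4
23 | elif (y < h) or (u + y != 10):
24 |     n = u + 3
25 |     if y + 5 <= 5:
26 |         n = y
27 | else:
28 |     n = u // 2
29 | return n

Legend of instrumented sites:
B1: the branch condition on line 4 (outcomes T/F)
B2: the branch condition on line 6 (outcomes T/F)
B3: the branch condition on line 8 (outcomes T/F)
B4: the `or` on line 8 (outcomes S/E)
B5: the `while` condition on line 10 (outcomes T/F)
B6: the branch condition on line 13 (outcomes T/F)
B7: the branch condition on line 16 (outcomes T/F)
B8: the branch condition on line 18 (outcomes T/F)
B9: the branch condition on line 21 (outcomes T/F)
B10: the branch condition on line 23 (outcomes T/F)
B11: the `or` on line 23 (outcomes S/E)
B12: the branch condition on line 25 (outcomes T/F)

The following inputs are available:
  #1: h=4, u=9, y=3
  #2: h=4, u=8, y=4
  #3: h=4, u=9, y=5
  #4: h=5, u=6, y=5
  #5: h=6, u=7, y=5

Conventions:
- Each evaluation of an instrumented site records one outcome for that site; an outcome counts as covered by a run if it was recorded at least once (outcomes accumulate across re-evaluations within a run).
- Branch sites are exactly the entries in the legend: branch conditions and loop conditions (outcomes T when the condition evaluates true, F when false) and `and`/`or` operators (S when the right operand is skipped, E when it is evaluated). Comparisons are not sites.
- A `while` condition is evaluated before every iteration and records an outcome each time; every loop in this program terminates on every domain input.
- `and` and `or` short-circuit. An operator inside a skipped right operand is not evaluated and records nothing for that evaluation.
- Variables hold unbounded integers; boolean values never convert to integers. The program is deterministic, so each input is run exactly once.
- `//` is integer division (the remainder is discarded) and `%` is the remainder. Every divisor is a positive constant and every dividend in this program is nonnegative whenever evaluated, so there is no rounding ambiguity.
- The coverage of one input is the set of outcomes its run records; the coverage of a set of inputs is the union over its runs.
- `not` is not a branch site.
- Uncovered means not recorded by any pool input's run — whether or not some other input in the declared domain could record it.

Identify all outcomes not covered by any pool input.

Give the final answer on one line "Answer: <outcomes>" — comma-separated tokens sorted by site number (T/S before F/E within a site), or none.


run #1 (h=4, u=9, y=3) runs B1->F, B4->E, B3->F, B5->T, B5->F, B6->T, B8->F, B9->F, B11->S, B10->T, B12->F; records B1=F, B3=F, B4=E, B5=T, B5=F, B6=T, B8=F, B9=F, B10=T, B11=S, B12=F
run #2 (h=4, u=8, y=4) runs B1->F, B4->E, B3->T, B5->T, B5->T, B5->T, B5->F, B6->T, B8->F, B9->F, B11->E, B10->T, B12->F; records B1=F, B3=T, B4=E, B5=T, B5=F, B6=T, B8=F, B9=F, B10=T, B11=E, B12=F
run #3 (h=4, u=9, y=5) runs B1->F, B4->E, B3->F, B5->T, B5->F, B6->T, B8->F, B9->F, B11->E, B10->T, B12->F; records B1=F, B3=F, B4=E, B5=T, B5=F, B6=T, B8=F, B9=F, B10=T, B11=E, B12=F
run #4 (h=5, u=6, y=5) runs B1->F, B4->S, B3->T, B5->T, B5->T, B5->T, B5->F, B6->T, B8->F, B9->T; records B1=F, B3=T, B4=S, B5=T, B5=F, B6=T, B8=F, B9=T
run #5 (h=6, u=7, y=5) runs B1->F, B4->S, B3->T, B5->T, B5->T, B5->T, B5->F, B6->F, B7->T, B8->T; records B1=F, B3=T, B4=S, B5=T, B5=F, B6=F, B7=T, B8=T
union over the pool: B1=F, B3=T, B3=F, B4=S, B4=E, B5=T, B5=F, B6=T, B6=F, B7=T, B8=T, B8=F, B9=T, B9=F, B10=T, B11=S, B11=E, B12=F
uncovered (6 of 24): B1=T, B2=T, B2=F, B7=F, B10=F, B12=T
Answer: B1=T, B2=T, B2=F, B7=F, B10=F, B12=T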